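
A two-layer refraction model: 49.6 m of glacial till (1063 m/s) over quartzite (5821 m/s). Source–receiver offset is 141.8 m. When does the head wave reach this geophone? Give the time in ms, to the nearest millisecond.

116 ms

t = x/V₂ + 2h·√(V₂²−V₁²)/(V₁V₂).
√(V₂²−V₁²) = √(5821²−1063²) = 5723.1 m/s; delay term = 2·49.6·5723.1/(1063·5821) = 0.09175 s.
t = 141.8/5821 + 0.09175 = 0.11611 s.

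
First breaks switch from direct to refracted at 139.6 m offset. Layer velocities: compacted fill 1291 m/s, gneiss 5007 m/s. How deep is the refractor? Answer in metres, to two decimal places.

h = (x_cross/2)·√((V₂−V₁)/(V₂+V₁)).
(V₂−V₁)/(V₂+V₁) = (5007−1291)/(5007+1291) = 0.5900; √ = 0.7681.
h = (139.6/2)·0.7681 = 53.62 m.

53.62 m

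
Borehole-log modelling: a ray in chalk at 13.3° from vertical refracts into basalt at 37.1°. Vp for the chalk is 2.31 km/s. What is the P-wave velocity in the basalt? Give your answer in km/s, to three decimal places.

6.057 km/s

Snell's law: sin 13.3°/V₁ = sin 37.1°/V₂.
V₂ = V₁·sin 37.1°/sin 13.3° = 2.31 × 2.6221 = 6.057 km/s.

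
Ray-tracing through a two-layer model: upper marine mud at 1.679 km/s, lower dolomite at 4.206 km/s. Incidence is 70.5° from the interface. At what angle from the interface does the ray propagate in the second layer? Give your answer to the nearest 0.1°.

33.3°

Angle from the normal: 90° − 70.5° = 19.5°.
sin θ₁/V₁ = sin θ₂/V₂ ⇒ sin θ₂ = 4.206·sin 19.5°/1.679 = 4.206·0.3338/1.679 = 0.8362.
θ₂ = arcsin 0.8362 = 56.74° from the normal.
From the interface: 90° − 56.74° = 33.26°.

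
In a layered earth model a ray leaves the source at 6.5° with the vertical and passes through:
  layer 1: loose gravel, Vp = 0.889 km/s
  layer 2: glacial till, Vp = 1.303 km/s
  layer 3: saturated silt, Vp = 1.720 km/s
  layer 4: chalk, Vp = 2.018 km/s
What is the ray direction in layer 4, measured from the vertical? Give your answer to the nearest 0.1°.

14.9°

Snell's law across each interface conserves sin θ / V, so sin θ_4 = V_4·sin θ₁/V₁.
sin θ_4 = 2.018 × sin 6.5° / 0.889 = 0.2570.
θ_4 = 14.89° from the vertical.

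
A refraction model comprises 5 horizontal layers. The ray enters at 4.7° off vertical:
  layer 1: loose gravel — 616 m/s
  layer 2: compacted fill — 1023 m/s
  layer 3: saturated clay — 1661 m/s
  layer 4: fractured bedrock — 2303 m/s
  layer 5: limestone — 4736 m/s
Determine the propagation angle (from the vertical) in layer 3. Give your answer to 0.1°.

Snell's law across each interface conserves sin θ / V, so sin θ_3 = V_3·sin θ₁/V₁.
sin θ_3 = 1661 × sin 4.7° / 616 = 0.2209.
θ_3 = arcsin 0.2209 = 12.76°.

12.8°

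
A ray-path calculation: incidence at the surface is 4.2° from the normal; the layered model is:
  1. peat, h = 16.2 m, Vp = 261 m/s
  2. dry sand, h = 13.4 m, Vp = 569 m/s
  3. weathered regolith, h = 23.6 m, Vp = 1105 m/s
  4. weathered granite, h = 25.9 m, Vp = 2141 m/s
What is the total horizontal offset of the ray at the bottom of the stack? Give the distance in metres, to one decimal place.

Apply Snell's law at each interface; in layer i the horizontal offset is hᵢ·tan θᵢ.
Layer 1: θ = 4.20°; offset = 16.2·tan 4.20° = 1.190 m.
Layer 2: sin θ = 569·sin 4.2°/261 = 0.1597, θ = 9.19°; offset = 13.4·tan 9.19° = 2.167 m.
Layer 3: sin θ = 1105·sin 4.2°/261 = 0.3101, θ = 18.06°; offset = 23.6·tan 18.06° = 7.697 m.
Layer 4: sin θ = 2141·sin 4.2°/261 = 0.6008, θ = 36.93°; offset = 25.9·tan 36.93° = 19.464 m.
Total horizontal offset = 30.518 m.

30.5 m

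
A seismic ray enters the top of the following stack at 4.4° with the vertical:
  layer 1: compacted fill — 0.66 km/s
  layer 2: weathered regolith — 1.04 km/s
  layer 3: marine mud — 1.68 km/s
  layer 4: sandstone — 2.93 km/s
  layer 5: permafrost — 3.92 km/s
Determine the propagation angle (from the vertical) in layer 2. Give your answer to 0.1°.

Snell's law across each interface conserves sin θ / V, so sin θ_2 = V_2·sin θ₁/V₁.
sin θ_2 = 1.04 × sin 4.4° / 0.66 = 0.1209.
θ_2 = 6.94° from the vertical.

6.9°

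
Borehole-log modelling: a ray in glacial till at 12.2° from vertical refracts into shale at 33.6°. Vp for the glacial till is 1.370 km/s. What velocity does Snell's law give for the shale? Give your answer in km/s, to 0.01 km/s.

3.59 km/s

sin 12.2° = 0.2113; sin 33.6° = 0.5534.
V₂ = V₁·(sin θ₂/sin θ₁) = 1.370·(0.5534/0.2113) = 3.59 km/s.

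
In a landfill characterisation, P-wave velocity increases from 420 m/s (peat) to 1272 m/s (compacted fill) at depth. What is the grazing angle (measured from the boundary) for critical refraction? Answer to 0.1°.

At critical incidence the refracted ray runs along the interface (θ₂ = 90°), so sin θ_c = V₁/V₂.
θ_c = arcsin(420/1272) = arcsin 0.3302 = 19.28°.
Measured from the interface: 90° − 19.28° = 70.72°.

70.7°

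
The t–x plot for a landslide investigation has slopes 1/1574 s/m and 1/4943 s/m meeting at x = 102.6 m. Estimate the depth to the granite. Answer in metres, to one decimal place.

36.9 m

x_cross = 2h·√((V₂+V₁)/(V₂−V₁)) → h = x_cross / (2·√((V₂+V₁)/(V₂−V₁))).
√((V₂+V₁)/(V₂−V₁)) = √((4943+1574)/(4943−1574)) = 1.3908.
h = 102.6 / (2·1.3908) = 36.88 m.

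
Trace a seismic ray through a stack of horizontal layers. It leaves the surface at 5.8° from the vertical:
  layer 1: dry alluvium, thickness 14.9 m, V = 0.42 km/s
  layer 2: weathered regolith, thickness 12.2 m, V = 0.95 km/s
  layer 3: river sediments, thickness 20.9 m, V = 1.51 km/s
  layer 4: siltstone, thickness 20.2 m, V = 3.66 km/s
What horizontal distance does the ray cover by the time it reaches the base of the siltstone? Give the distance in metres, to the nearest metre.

50 m

p = sin θ₁/V₁ = sin 5.8°/0.42 = 2.4061e-01 s/km is conserved through the stack.
Layer 1: θ = 5.80°; offset = 14.9·tan 5.80° = 1.513 m.
Layer 2: sin θ = p·0.95 = 0.2286 → θ = 13.21°; offset = 12.2·tan 13.21° = 2.865 m.
Layer 3: sin θ = p·1.51 = 0.3633 → θ = 21.30°; offset = 20.9·tan 21.30° = 8.150 m.
Layer 4: sin θ = p·3.66 = 0.8806 → θ = 61.72°; offset = 20.2·tan 61.72° = 37.545 m.
Total horizontal offset = 50.073 m.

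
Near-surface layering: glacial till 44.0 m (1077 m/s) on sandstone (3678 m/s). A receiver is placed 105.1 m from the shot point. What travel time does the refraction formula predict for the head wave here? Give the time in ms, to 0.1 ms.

106.7 ms

t = x/V₂ + 2h·√(V₂²−V₁²)/(V₁V₂).
√(V₂²−V₁²) = √(3678²−1077²) = 3516.8 m/s; delay term = 2·44.0·3516.8/(1077·3678) = 0.07813 s.
t = 105.1/3678 + 0.07813 = 0.10670 s.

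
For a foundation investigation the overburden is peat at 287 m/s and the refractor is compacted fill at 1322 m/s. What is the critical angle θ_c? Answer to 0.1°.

At critical incidence the refracted ray runs along the interface (θ₂ = 90°), so sin θ_c = V₁/V₂.
θ_c = arcsin(287/1322) = arcsin 0.2171 = 12.54°.

12.5°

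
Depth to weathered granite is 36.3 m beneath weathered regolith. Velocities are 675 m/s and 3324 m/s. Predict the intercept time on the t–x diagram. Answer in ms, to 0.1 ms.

tᵢ = 2h·√(V₂²−V₁²)/(V₁V₂).
√(V₂²−V₁²) = √(3324²−675²) = 3254.7 m/s.
tᵢ = 2·36.3·3254.7/(675·3324) = 0.10531 s.

105.3 ms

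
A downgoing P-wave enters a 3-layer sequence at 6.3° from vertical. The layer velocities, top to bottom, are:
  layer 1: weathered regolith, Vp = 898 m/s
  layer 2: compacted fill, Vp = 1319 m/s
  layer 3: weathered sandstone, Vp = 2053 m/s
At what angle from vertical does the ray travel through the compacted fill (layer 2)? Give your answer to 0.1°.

Ray parameter p = sin 6.3° / 898 = 1.2220e-04 s/m.
sin θ_2 = p·V_2 = 1.2220e-04 × 1319 = 0.1612.
θ_2 = arcsin 0.1612 = 9.28°.

9.3°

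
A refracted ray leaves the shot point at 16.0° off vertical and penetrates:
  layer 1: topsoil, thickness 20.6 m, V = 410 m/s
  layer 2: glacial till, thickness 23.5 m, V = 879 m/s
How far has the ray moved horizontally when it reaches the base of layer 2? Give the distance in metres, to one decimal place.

23.1 m

p = sin θ₁/V₁ = sin 16.0°/410 = 6.7229e-04 s/m is conserved through the stack.
Layer 1: θ = 16.00°; offset = 20.6·tan 16.00° = 5.907 m.
Layer 2: sin θ = p·879 = 0.5909 → θ = 36.22°; offset = 23.5·tan 36.22° = 17.214 m.
Summing the layer offsets gives 23.121 m.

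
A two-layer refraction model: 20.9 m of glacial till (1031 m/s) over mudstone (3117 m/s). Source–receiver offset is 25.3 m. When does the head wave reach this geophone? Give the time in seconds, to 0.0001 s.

0.0464 s

t = x/V₂ + 2h·√(V₂²−V₁²)/(V₁V₂).
√(V₂²−V₁²) = √(3117²−1031²) = 2941.6 m/s; delay term = 2·20.9·2941.6/(1031·3117) = 0.03826 s.
t = 25.3/3117 + 0.03826 = 0.04638 s.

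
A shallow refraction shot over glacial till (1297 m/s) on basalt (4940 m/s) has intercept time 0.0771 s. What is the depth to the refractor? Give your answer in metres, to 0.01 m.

θ_c = arcsin(1297/4940) = 15.22°; cos θ_c = 0.9649.
tᵢ = 2h cos θ_c/V₁ ⇒ h = tᵢ·V₁/(2 cos θ_c) = 0.0771·1297/(2·0.9649) = 51.82 m.

51.82 m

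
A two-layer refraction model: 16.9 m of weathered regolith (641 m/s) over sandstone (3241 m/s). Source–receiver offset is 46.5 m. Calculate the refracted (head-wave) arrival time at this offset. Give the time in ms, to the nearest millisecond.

θ_c = arcsin(V₁/V₂) = arcsin(641/3241) = 11.41°, cos θ_c = 0.9802.
Intercept time tᵢ = 2h cos θ_c / V₁ = 2·16.9·0.9802/641 = 0.05169 s.
t = x/V₂ + tᵢ = 46.5/3241 + 0.05169 = 0.06604 s.

66 ms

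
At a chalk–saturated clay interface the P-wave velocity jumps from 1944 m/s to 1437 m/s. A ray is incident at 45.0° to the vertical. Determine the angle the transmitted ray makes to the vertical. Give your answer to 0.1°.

31.5°

sin θ₁/V₁ = sin θ₂/V₂ ⇒ sin θ₂ = 1437·sin 45.0°/1944 = 1437·0.7071/1944 = 0.5227.
θ₂ = arcsin 0.5227 = 31.51° from the normal.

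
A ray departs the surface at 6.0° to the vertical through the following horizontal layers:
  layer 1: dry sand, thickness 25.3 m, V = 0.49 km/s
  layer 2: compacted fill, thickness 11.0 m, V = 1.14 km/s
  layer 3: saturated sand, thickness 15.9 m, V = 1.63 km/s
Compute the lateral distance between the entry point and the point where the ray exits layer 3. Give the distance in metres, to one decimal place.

11.3 m

Apply Snell's law at each interface; in layer i the horizontal offset is hᵢ·tan θᵢ.
Layer 1: θ = 6.00°; offset = 25.3·tan 6.00° = 2.659 m.
Layer 2: sin θ = 1.14·sin 6.0°/0.49 = 0.2432, θ = 14.07°; offset = 11.0·tan 14.07° = 2.758 m.
Layer 3: sin θ = 1.63·sin 6.0°/0.49 = 0.3477, θ = 20.35°; offset = 15.9·tan 20.35° = 5.897 m.
Σ offsets = 11.314 m.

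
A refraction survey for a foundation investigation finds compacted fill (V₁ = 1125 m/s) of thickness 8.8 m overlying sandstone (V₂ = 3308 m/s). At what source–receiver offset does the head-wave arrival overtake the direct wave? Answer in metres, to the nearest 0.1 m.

θ_c = arcsin(1125/3308) = 19.88°, so cos θ_c = 0.9404 and tᵢ = 2h cos θ_c/V₁ = 0.0147 s.
At crossover x/V₁ = x/V₂ + tᵢ ⇒ x = tᵢ/(1/V₁ − 1/V₂) = 0.01471/(8.8889e-04 − 3.0230e-04) = 25.08 m.

25.1 m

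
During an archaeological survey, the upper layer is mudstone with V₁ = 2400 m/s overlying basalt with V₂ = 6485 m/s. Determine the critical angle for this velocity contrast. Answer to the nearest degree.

At critical incidence the refracted ray runs along the interface (θ₂ = 90°), so sin θ_c = V₁/V₂.
θ_c = arcsin(2400/6485) = arcsin 0.3701 = 21.72°.

22°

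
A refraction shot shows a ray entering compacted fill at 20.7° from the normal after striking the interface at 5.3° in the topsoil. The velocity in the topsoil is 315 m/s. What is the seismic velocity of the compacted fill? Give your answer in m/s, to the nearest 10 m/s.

1210 m/s

Snell's law: sin 5.3°/V₁ = sin 20.7°/V₂.
V₂ = V₁·sin 20.7°/sin 5.3° = 315 × 3.8267 = 1205.41 m/s.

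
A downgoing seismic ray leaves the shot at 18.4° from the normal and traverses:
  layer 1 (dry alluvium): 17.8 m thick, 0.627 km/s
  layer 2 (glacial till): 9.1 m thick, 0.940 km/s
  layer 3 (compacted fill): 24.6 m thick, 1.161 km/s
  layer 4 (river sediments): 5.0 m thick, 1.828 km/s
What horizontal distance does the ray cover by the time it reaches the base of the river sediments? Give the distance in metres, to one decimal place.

Ray parameter p = sin 18.4° / 0.627 km/s = 5.0343e-01 s/km.
Layer 1: θ = 18.40°; offset = 17.8·tan 18.40° = 5.921 m.
Layer 2: sin θ = p·0.940 = 0.4732 → θ = 28.24°; offset = 9.1·tan 28.24° = 4.888 m.
Layer 3: sin θ = p·1.161 = 0.5845 → θ = 35.77°; offset = 24.6·tan 35.77° = 17.720 m.
Layer 4: sin θ = p·1.828 = 0.9203 → θ = 66.96°; offset = 5.0·tan 66.96° = 11.759 m.
Σ offsets = 40.289 m.

40.3 m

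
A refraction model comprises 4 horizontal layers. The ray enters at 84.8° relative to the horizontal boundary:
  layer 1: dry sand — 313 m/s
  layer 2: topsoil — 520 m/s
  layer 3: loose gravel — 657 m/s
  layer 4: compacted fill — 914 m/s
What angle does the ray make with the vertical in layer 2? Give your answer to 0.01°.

8.66°

From the normal: θ₁ = 90° − 84.8° = 5.2°.
Ray parameter p = sin 5.2° / 313 = 2.8956e-04 s/m.
sin θ_2 = p·V_2 = 2.8956e-04 × 520 = 0.1506.
θ_2 = arcsin 0.1506 = 8.66°.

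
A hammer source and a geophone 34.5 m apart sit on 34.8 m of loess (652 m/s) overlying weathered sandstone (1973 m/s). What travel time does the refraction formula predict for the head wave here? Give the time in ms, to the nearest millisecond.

118 ms

θ_c = arcsin(V₁/V₂) = arcsin(652/1973) = 19.30°, cos θ_c = 0.9438.
Intercept time tᵢ = 2h cos θ_c / V₁ = 2·34.8·0.9438/652 = 0.10075 s.
t = x/V₂ + tᵢ = 34.5/1973 + 0.10075 = 0.11824 s.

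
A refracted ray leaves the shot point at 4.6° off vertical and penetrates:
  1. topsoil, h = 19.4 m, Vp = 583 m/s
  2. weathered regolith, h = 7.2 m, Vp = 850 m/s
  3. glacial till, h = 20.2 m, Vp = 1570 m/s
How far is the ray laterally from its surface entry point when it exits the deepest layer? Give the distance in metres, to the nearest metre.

7 m

Ray parameter p = sin 4.6° / 583 m/s = 1.3756e-04 s/m.
Layer 1: θ = 4.60°; offset = 19.4·tan 4.60° = 1.561 m.
Layer 2: sin θ = p·850 = 0.1169 → θ = 6.71°; offset = 7.2·tan 6.71° = 0.848 m.
Layer 3: sin θ = p·1570 = 0.2160 → θ = 12.47°; offset = 20.2·tan 12.47° = 4.468 m.
Summing the layer offsets gives 6.877 m.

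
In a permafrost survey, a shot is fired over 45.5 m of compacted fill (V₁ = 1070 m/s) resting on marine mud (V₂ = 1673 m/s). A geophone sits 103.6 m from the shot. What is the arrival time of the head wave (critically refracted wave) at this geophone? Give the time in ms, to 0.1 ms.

127.3 ms

t = x/V₂ + 2h·√(V₂²−V₁²)/(V₁V₂).
√(V₂²−V₁²) = √(1673²−1070²) = 1286.1 m/s; delay term = 2·45.5·1286.1/(1070·1673) = 0.06538 s.
t = 103.6/1673 + 0.06538 = 0.12730 s.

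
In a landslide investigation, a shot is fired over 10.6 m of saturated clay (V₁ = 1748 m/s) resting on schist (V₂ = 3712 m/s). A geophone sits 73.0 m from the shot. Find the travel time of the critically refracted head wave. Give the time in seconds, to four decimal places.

t = x/V₂ + 2h·√(V₂²−V₁²)/(V₁V₂).
√(V₂²−V₁²) = √(3712²−1748²) = 3274.7 m/s; delay term = 2·10.6·3274.7/(1748·3712) = 0.01070 s.
t = 73.0/3712 + 0.01070 = 0.03037 s.

0.0304 s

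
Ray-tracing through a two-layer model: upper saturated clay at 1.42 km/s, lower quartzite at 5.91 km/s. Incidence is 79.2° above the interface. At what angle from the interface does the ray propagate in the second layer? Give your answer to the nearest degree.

39°

Convert to the normal: θ₁ = 90° − 79.2° = 10.8°.
Snell's law: sin θ₂ = (V₂/V₁)·sin θ₁ = (5.91/1.42)·sin 10.8° = 0.7799.
θ₂ = arcsin 0.7799 = 51.25° from the normal.
From the interface: 90° − 51.25° = 38.75°.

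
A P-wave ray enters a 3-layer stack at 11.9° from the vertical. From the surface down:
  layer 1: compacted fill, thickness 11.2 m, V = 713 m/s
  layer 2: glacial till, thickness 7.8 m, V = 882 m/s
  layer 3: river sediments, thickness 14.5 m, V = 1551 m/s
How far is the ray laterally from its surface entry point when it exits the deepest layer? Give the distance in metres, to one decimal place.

Apply Snell's law at each interface; in layer i the horizontal offset is hᵢ·tan θᵢ.
Layer 1: θ = 11.90°; offset = 11.2·tan 11.90° = 2.360 m.
Layer 2: sin θ = 882·sin 11.9°/713 = 0.2551, θ = 14.78°; offset = 7.8·tan 14.78° = 2.058 m.
Layer 3: sin θ = 1551·sin 11.9°/713 = 0.4486, θ = 26.65°; offset = 14.5·tan 26.65° = 7.277 m.
Σ offsets = 11.695 m.

11.7 m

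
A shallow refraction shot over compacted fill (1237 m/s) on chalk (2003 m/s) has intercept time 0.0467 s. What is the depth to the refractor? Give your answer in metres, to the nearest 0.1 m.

36.7 m

h = tᵢ·V₁·V₂ / (2·√(V₂²−V₁²)).
√(V₂²−V₁²) = √(2003² − 1237²) = 1575.4 m/s.
h = 0.0467 s × 1237 × 2003 / (2 × 1575.4) = 36.72 m.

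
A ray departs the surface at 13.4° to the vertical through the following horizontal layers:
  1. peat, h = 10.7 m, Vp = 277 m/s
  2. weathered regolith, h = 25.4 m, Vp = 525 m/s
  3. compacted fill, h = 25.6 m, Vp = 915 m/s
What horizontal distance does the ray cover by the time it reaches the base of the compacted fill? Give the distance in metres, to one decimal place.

Apply Snell's law at each interface; in layer i the horizontal offset is hᵢ·tan θᵢ.
Layer 1: θ = 13.40°; offset = 10.7·tan 13.40° = 2.549 m.
Layer 2: sin θ = 525·sin 13.4°/277 = 0.4392, θ = 26.05°; offset = 25.4·tan 26.05° = 12.419 m.
Layer 3: sin θ = 915·sin 13.4°/277 = 0.7655, θ = 49.95°; offset = 25.6·tan 49.95° = 30.459 m.
Total horizontal offset = 45.426 m.

45.4 m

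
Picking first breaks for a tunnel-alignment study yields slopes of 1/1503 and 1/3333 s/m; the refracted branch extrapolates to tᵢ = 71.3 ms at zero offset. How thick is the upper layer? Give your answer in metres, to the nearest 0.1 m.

h = tᵢ·V₁·V₂ / (2·√(V₂²−V₁²)).
√(V₂²−V₁²) = √(3333² − 1503²) = 2974.9 m/s.
h = 0.0713 s × 1503 × 3333 / (2 × 2974.9) = 60.03 m.

60.0 m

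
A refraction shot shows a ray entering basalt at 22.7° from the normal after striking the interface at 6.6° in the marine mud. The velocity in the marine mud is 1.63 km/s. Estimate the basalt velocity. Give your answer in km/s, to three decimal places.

5.473 km/s

Snell's law: sin 6.6°/V₁ = sin 22.7°/V₂.
V₂ = V₁·sin 22.7°/sin 6.6° = 1.63 × 3.3575 = 5.473 km/s.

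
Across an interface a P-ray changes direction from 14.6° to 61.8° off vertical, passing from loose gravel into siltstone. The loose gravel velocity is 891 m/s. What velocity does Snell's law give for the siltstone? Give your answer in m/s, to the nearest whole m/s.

sin 14.6° = 0.2521; sin 61.8° = 0.8813.
V₂ = V₁·(sin θ₂/sin θ₁) = 891·(0.8813/0.2521) = 3115.18 m/s.

3115 m/s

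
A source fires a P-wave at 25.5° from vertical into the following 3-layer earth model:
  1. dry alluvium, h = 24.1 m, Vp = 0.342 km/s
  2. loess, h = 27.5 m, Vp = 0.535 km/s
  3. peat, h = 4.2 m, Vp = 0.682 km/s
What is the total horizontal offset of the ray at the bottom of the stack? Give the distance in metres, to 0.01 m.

p = sin θ₁/V₁ = sin 25.5°/0.342 = 1.2588e+00 s/km is conserved through the stack.
Layer 1: θ = 25.50°; offset = 24.1·tan 25.50° = 11.4951 m.
Layer 2: sin θ = p·0.535 = 0.6735 → θ = 42.33°; offset = 27.5·tan 42.33° = 25.0535 m.
Layer 3: sin θ = p·0.682 = 0.8585 → θ = 59.15°; offset = 4.2·tan 59.15° = 7.0314 m.
Σ offsets = 43.5800 m.

43.58 m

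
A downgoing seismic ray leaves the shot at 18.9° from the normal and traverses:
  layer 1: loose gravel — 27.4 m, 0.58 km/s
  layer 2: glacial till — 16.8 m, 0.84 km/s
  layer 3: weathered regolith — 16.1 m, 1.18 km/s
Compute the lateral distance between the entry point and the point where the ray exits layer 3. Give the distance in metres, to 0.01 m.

p = sin θ₁/V₁ = sin 18.9°/0.58 = 5.5848e-01 s/km is conserved through the stack.
Layer 1: θ = 18.90°; offset = 27.4·tan 18.90° = 9.3811 m.
Layer 2: sin θ = p·0.84 = 0.4691 → θ = 27.98°; offset = 16.8·tan 27.98° = 8.9242 m.
Layer 3: sin θ = p·1.18 = 0.6590 → θ = 41.22°; offset = 16.1·tan 41.22° = 14.1064 m.
Summing the layer offsets gives 32.4117 m.

32.41 m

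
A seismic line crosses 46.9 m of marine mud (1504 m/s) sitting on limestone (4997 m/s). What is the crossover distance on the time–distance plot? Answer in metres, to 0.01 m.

x_cross = 2h·√((V₂+V₁)/(V₂−V₁)).
(V₂+V₁)/(V₂−V₁) = (4997+1504)/(4997−1504) = 1.8612; √ = 1.3642.
x_cross = 2·46.9·1.3642 = 127.97 m.

127.97 m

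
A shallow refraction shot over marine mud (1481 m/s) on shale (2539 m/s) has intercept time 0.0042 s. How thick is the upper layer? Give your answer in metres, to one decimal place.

h = tᵢ·V₁·V₂ / (2·√(V₂²−V₁²)).
√(V₂²−V₁²) = √(2539² − 1481²) = 2062.3 m/s.
h = 0.0042 s × 1481 × 2539 / (2 × 2062.3) = 3.83 m.

3.8 m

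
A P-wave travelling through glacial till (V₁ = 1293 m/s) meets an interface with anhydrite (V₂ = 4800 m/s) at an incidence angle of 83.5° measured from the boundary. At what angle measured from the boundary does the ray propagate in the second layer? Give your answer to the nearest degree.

Angle from the normal: 90° − 83.5° = 6.5°.
Snell's law: sin θ₂ = (V₂/V₁)·sin θ₁ = (4800/1293)·sin 6.5° = 0.4202.
θ₂ = arcsin 0.4202 = 24.85° from the normal.
From the interface: 90° − 24.85° = 65.15°.

65°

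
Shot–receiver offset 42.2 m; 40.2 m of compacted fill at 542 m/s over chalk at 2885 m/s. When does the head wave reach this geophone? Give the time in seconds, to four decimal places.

0.1603 s

θ_c = arcsin(V₁/V₂) = arcsin(542/2885) = 10.83°, cos θ_c = 0.9822.
Intercept time tᵢ = 2h cos θ_c / V₁ = 2·40.2·0.9822/542 = 0.14570 s.
t = x/V₂ + tᵢ = 42.2/2885 + 0.14570 = 0.16033 s.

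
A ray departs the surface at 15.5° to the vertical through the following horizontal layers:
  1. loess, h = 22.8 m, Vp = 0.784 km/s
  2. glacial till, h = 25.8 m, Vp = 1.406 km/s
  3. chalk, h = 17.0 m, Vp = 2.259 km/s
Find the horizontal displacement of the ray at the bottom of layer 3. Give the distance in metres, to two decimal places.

40.93 m

Apply Snell's law at each interface; in layer i the horizontal offset is hᵢ·tan θᵢ.
Layer 1: θ = 15.50°; offset = 22.8·tan 15.50° = 6.3230 m.
Layer 2: sin θ = 1.406·sin 15.5°/0.784 = 0.4793, θ = 28.64°; offset = 25.8·tan 28.64° = 14.0882 m.
Layer 3: sin θ = 2.259·sin 15.5°/0.784 = 0.7700, θ = 50.36°; offset = 17.0·tan 50.36° = 20.5168 m.
Summing the layer offsets gives 40.9279 m.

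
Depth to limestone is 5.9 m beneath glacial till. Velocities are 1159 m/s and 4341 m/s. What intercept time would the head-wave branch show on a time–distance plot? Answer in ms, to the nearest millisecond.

10 ms

tᵢ = 2h·√(V₂²−V₁²)/(V₁V₂).
√(V₂²−V₁²) = √(4341²−1159²) = 4183.4 m/s.
tᵢ = 2·5.9·4183.4/(1159·4341) = 0.00981 s.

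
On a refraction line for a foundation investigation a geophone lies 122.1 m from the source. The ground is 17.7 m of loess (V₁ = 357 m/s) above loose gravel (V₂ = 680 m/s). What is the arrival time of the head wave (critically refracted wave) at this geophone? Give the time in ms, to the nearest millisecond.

t = x/V₂ + 2h·√(V₂²−V₁²)/(V₁V₂).
√(V₂²−V₁²) = √(680²−357²) = 578.7 m/s; delay term = 2·17.7·578.7/(357·680) = 0.08440 s.
t = 122.1/680 + 0.08440 = 0.26395 s.

264 ms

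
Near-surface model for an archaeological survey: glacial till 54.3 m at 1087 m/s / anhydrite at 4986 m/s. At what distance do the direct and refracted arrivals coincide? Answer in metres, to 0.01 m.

x_cross = 2h·√((V₂+V₁)/(V₂−V₁)).
(V₂+V₁)/(V₂−V₁) = (4986+1087)/(4986−1087) = 1.5576; √ = 1.2480.
x_cross = 2·54.3·1.2480 = 135.54 m.

135.54 m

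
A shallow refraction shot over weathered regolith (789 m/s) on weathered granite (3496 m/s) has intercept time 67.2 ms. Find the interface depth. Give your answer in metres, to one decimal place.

27.2 m

h = tᵢ·V₁·V₂ / (2·√(V₂²−V₁²)).
√(V₂²−V₁²) = √(3496² − 789²) = 3405.8 m/s.
h = 0.0672 s × 789 × 3496 / (2 × 3405.8) = 27.21 m.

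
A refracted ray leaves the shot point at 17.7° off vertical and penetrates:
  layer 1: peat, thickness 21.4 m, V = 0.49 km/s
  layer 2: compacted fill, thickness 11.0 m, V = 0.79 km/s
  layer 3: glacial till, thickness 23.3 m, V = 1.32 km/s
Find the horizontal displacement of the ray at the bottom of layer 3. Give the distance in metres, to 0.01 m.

46.28 m

Ray parameter p = sin 17.7° / 0.49 km/s = 6.2048e-01 s/km.
Layer 1: θ = 17.70°; offset = 21.4·tan 17.70° = 6.8296 m.
Layer 2: sin θ = p·0.79 = 0.4902 → θ = 29.35°; offset = 11.0·tan 29.35° = 6.1861 m.
Layer 3: sin θ = p·1.32 = 0.8190 → θ = 54.99°; offset = 23.3·tan 54.99° = 33.2605 m.
Summing the layer offsets gives 46.2762 m.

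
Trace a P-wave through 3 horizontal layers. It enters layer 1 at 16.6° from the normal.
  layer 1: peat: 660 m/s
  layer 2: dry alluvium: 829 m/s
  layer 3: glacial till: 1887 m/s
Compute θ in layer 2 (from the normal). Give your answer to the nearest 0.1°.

Snell's law across each interface conserves sin θ / V, so sin θ_2 = V_2·sin θ₁/V₁.
sin θ_2 = 829 × sin 16.6° / 660 = 0.3588.
θ_2 = arcsin 0.3588 = 21.03°.

21.0°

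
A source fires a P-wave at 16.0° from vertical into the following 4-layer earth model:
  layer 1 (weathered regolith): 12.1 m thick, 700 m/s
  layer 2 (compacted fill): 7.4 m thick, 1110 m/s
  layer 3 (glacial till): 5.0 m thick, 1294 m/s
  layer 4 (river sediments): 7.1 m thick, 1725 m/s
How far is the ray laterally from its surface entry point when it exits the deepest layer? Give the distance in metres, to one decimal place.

16.6 m

Apply Snell's law at each interface; in layer i the horizontal offset is hᵢ·tan θᵢ.
Layer 1: θ = 16.00°; offset = 12.1·tan 16.00° = 3.470 m.
Layer 2: sin θ = 1110·sin 16.0°/700 = 0.4371, θ = 25.92°; offset = 7.4·tan 25.92° = 3.596 m.
Layer 3: sin θ = 1294·sin 16.0°/700 = 0.5095, θ = 30.63°; offset = 5.0·tan 30.63° = 2.961 m.
Layer 4: sin θ = 1725·sin 16.0°/700 = 0.6792, θ = 42.79°; offset = 7.1·tan 42.79° = 6.571 m.
Summing the layer offsets gives 16.598 m.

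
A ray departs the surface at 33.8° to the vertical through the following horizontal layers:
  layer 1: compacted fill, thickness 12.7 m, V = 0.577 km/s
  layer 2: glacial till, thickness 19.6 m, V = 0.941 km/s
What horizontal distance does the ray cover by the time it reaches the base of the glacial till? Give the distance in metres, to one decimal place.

Apply Snell's law at each interface; in layer i the horizontal offset is hᵢ·tan θᵢ.
Layer 1: θ = 33.80°; offset = 12.7·tan 33.80° = 8.502 m.
Layer 2: sin θ = 0.941·sin 33.8°/0.577 = 0.9072, θ = 65.13°; offset = 19.6·tan 65.13° = 42.275 m.
Σ offsets = 50.777 m.

50.8 m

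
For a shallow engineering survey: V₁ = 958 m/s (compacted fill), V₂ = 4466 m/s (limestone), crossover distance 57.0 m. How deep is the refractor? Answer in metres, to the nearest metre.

h = (x_cross/2)·√((V₂−V₁)/(V₂+V₁)).
(V₂−V₁)/(V₂+V₁) = (4466−958)/(4466+958) = 0.6468; √ = 0.8042.
h = (57.0/2)·0.8042 = 22.92 m.

23 m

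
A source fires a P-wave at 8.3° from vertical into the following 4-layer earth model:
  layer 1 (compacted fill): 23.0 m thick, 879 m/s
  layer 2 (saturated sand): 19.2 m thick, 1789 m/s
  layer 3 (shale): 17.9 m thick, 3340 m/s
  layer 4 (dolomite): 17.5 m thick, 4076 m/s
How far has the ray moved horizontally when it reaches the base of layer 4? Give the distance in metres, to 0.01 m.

36.77 m

p = sin θ₁/V₁ = sin 8.3°/879 = 1.6423e-04 s/m is conserved through the stack.
Layer 1: θ = 8.30°; offset = 23.0·tan 8.30° = 3.3553 m.
Layer 2: sin θ = p·1789 = 0.2938 → θ = 17.09°; offset = 19.2·tan 17.09° = 5.9015 m.
Layer 3: sin θ = p·3340 = 0.5485 → θ = 33.27°; offset = 17.9·tan 33.27° = 11.7427 m.
Layer 4: sin θ = p·4076 = 0.6694 → θ = 42.02°; offset = 17.5·tan 42.02° = 15.7682 m.
Total horizontal offset = 36.7678 m.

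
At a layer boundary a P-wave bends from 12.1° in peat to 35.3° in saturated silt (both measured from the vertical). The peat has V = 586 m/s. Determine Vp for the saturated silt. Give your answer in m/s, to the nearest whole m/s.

1615 m/s

Snell's law: sin 12.1°/V₁ = sin 35.3°/V₂.
V₂ = V₁·sin 35.3°/sin 12.1° = 586 × 2.7567 = 1615.43 m/s.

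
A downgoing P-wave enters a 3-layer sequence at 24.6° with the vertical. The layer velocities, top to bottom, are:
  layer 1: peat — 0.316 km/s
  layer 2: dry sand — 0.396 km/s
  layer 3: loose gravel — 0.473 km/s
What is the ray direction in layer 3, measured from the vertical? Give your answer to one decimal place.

38.5°

Ray parameter p = sin 24.6° / 0.316 = 1.3173e+00 s/km.
sin θ_3 = p·V_3 = 1.3173e+00 × 0.473 = 0.6231.
θ_3 = 38.54° from the vertical.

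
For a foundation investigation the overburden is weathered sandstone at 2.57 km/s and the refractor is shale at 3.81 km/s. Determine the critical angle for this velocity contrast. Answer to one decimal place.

42.4°

Critical incidence: sin θ_c = V₁/V₂ = 2.57/3.81 = 0.6745.
θ_c = arcsin 0.6745 = 42.42°.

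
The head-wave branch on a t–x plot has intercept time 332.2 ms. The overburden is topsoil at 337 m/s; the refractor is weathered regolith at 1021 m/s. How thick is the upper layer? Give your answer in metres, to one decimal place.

59.3 m

θ_c = arcsin(337/1021) = 19.27°; cos θ_c = 0.9440.
tᵢ = 2h cos θ_c/V₁ ⇒ h = tᵢ·V₁/(2 cos θ_c) = 0.3322·337/(2·0.9440) = 59.30 m.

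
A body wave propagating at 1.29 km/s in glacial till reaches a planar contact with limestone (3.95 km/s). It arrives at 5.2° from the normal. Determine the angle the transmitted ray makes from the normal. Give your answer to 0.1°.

16.1°

Snell's law: sin θ₂ = (V₂/V₁)·sin θ₁ = (3.95/1.29)·sin 5.2° = 0.2775.
θ₂ = sin⁻¹(0.2775) = 16.11° (from vertical).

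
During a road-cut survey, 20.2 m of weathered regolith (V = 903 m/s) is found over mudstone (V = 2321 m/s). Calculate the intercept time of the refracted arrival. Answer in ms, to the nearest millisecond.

tᵢ = 2h·√(V₂²−V₁²)/(V₁V₂).
√(V₂²−V₁²) = √(2321²−903²) = 2138.1 m/s.
tᵢ = 2·20.2·2138.1/(903·2321) = 0.04121 s.

41 ms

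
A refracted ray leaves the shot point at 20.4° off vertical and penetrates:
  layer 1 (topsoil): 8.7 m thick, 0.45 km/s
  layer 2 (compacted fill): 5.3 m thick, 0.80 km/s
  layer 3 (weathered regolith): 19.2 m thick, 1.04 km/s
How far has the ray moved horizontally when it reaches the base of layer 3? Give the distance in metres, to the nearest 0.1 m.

Apply Snell's law at each interface; in layer i the horizontal offset is hᵢ·tan θᵢ.
Layer 1: θ = 20.40°; offset = 8.7·tan 20.40° = 3.236 m.
Layer 2: sin θ = 0.80·sin 20.4°/0.45 = 0.6197, θ = 38.29°; offset = 5.3·tan 38.29° = 4.185 m.
Layer 3: sin θ = 1.04·sin 20.4°/0.45 = 0.8056, θ = 53.67°; offset = 19.2·tan 53.67° = 26.106 m.
Σ offsets = 33.526 m.

33.5 m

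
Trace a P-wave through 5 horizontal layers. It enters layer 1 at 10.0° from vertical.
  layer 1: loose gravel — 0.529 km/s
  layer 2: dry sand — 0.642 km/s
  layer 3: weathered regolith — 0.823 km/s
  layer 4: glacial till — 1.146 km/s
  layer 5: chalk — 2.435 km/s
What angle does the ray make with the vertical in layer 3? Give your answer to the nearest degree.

16°

Snell's law across each interface conserves sin θ / V, so sin θ_3 = V_3·sin θ₁/V₁.
sin θ_3 = 0.823 × sin 10.0° / 0.529 = 0.2702.
θ_3 = arcsin 0.2702 = 15.67°.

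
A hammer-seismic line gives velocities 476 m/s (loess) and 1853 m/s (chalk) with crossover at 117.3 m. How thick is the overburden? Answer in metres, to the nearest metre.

x_cross = 2h·√((V₂+V₁)/(V₂−V₁)) → h = x_cross / (2·√((V₂+V₁)/(V₂−V₁))).
√((V₂+V₁)/(V₂−V₁)) = √((1853+476)/(1853−476)) = 1.3005.
h = 117.3 / (2·1.3005) = 45.10 m.

45 m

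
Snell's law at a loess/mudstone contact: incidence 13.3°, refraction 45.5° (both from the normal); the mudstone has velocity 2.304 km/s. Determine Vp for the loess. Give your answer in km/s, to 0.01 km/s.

0.74 km/s

sin 13.3° = 0.2300; sin 45.5° = 0.7133.
V₁ = V₂·(sin θ₁/sin θ₂) = 2.304·(0.2300/0.7133) = 0.74 km/s.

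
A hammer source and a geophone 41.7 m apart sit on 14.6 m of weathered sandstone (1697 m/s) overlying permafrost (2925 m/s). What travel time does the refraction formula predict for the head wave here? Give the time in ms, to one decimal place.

θ_c = arcsin(V₁/V₂) = arcsin(1697/2925) = 35.46°, cos θ_c = 0.8145.
Intercept time tᵢ = 2h cos θ_c / V₁ = 2·14.6·0.8145/1697 = 0.01401 s.
t = x/V₂ + tᵢ = 41.7/2925 + 0.01401 = 0.02827 s.

28.3 ms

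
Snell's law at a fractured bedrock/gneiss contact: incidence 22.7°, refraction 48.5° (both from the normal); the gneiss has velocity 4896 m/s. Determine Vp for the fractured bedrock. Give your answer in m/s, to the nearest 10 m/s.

sin 22.7° = 0.3859; sin 48.5° = 0.7490.
V₁ = V₂·(sin θ₁/sin θ₂) = 4896·(0.3859/0.7490) = 2522.71 m/s.

2520 m/s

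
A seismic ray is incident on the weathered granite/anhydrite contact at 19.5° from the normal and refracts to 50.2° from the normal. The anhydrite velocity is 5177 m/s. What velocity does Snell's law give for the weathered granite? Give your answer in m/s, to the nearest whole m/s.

2249 m/s

Snell's law: sin 19.5°/V₁ = sin 50.2°/V₂.
V₁ = V₂·sin 19.5°/sin 50.2° = 5177 × 0.4345 = 2249.32 m/s.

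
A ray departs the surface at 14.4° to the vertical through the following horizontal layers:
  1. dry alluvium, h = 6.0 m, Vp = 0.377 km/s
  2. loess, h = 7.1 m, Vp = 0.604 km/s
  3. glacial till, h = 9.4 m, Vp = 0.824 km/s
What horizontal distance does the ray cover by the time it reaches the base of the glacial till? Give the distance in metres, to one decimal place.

10.7 m

Ray parameter p = sin 14.4° / 0.377 km/s = 6.5965e-01 s/km.
Layer 1: θ = 14.40°; offset = 6.0·tan 14.40° = 1.541 m.
Layer 2: sin θ = p·0.604 = 0.3984 → θ = 23.48°; offset = 7.1·tan 23.48° = 3.084 m.
Layer 3: sin θ = p·0.824 = 0.5436 → θ = 32.93°; offset = 9.4·tan 32.93° = 6.087 m.
Σ offsets = 10.712 m.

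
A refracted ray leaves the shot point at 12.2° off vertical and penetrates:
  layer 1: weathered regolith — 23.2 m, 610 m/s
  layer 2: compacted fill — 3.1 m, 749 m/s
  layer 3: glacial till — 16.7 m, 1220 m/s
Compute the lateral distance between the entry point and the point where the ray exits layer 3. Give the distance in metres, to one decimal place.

p = sin θ₁/V₁ = sin 12.2°/610 = 3.4643e-04 s/m is conserved through the stack.
Layer 1: θ = 12.20°; offset = 23.2·tan 12.20° = 5.016 m.
Layer 2: sin θ = p·749 = 0.2595 → θ = 15.04°; offset = 3.1·tan 15.04° = 0.833 m.
Layer 3: sin θ = p·1220 = 0.4226 → θ = 25.00°; offset = 16.7·tan 25.00° = 7.788 m.
Σ offsets = 13.637 m.

13.6 m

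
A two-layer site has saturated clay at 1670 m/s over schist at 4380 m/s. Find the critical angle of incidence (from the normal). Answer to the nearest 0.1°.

22.4°

Critical incidence: sin θ_c = V₁/V₂ = 1670/4380 = 0.3813.
θ_c = arcsin 0.3813 = 22.41°.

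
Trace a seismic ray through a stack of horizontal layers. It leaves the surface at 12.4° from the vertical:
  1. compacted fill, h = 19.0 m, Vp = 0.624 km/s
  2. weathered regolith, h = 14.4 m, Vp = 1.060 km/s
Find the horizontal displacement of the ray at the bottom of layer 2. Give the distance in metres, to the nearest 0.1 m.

9.8 m

Apply Snell's law at each interface; in layer i the horizontal offset is hᵢ·tan θᵢ.
Layer 1: θ = 12.40°; offset = 19.0·tan 12.40° = 4.177 m.
Layer 2: sin θ = 1.060·sin 12.4°/0.624 = 0.3648, θ = 21.39°; offset = 14.4·tan 21.39° = 5.641 m.
Σ offsets = 9.819 m.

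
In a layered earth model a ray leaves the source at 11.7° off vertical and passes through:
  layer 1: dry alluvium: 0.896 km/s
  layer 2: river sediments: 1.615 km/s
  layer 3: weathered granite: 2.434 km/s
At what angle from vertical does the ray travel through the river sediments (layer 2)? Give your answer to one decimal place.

21.4°

Ray parameter p = sin 11.7° / 0.896 = 2.2633e-01 s/km.
sin θ_2 = p·V_2 = 2.2633e-01 × 1.615 = 0.3655.
θ_2 = 21.44° from the vertical.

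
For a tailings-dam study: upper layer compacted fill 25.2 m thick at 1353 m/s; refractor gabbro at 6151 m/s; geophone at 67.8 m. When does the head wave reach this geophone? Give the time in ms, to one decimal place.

t = x/V₂ + 2h·√(V₂²−V₁²)/(V₁V₂).
√(V₂²−V₁²) = √(6151²−1353²) = 6000.3 m/s; delay term = 2·25.2·6000.3/(1353·6151) = 0.03634 s.
t = 67.8/6151 + 0.03634 = 0.04736 s.

47.4 ms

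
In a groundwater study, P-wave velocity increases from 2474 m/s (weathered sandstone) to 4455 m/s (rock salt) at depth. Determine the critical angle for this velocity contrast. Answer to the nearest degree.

Critical incidence: sin θ_c = V₁/V₂ = 2474/4455 = 0.5553.
θ_c = arcsin 0.5553 = 33.73°.

34°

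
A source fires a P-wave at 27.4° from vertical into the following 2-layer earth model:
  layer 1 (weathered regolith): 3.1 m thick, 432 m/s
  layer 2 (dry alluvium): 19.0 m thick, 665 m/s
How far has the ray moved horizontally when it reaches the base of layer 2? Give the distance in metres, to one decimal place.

20.7 m

Apply Snell's law at each interface; in layer i the horizontal offset is hᵢ·tan θᵢ.
Layer 1: θ = 27.40°; offset = 3.1·tan 27.40° = 1.607 m.
Layer 2: sin θ = 665·sin 27.4°/432 = 0.7084, θ = 45.11°; offset = 19.0·tan 45.11° = 19.070 m.
Total horizontal offset = 20.677 m.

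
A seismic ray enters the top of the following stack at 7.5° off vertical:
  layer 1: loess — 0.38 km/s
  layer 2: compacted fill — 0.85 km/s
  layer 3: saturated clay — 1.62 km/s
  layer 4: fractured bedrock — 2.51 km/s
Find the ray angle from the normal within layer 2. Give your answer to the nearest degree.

17°

Snell's law across each interface conserves sin θ / V, so sin θ_2 = V_2·sin θ₁/V₁.
sin θ_2 = 0.85 × sin 7.5° / 0.38 = 0.2920.
θ_2 = arcsin 0.2920 = 16.98°.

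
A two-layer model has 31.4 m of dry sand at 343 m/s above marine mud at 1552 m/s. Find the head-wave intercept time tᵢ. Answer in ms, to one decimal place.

178.6 ms

tᵢ = 2h·√(V₂²−V₁²)/(V₁V₂).
√(V₂²−V₁²) = √(1552²−343²) = 1513.6 m/s.
tᵢ = 2·31.4·1513.6/(343·1552) = 0.17856 s.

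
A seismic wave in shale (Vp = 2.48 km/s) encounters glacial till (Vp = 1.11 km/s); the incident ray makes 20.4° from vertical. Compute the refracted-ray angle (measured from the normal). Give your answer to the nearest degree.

9°

sin θ₁/V₁ = sin θ₂/V₂ ⇒ sin θ₂ = 1.11·sin 20.4°/2.48 = 1.11·0.3486/2.48 = 0.1560.
θ₂ = arcsin 0.1560 = 8.98° from the normal.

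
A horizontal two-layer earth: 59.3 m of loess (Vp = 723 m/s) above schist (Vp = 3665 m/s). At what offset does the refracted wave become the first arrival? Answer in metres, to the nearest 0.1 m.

144.8 m

θ_c = arcsin(723/3665) = 11.38°, so cos θ_c = 0.9803 and tᵢ = 2h cos θ_c/V₁ = 0.1608 s.
At crossover x/V₁ = x/V₂ + tᵢ ⇒ x = tᵢ/(1/V₁ − 1/V₂) = 0.16082/(1.3831e-03 − 2.7285e-04) = 144.84 m.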